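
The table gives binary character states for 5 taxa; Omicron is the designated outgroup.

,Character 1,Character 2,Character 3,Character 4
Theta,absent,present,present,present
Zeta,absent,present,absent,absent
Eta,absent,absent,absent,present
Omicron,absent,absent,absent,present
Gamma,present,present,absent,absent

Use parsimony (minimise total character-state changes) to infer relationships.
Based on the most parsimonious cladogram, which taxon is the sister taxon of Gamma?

Zeta

Character polarity is set by the outgroup: the derived state is whichever differs from the outgroup's state, so for Character 4 the derived state is 'absent', and for the remaining characters it is 'present'.
Character 1: derived state 'present' in Gamma only — an autapomorphy, so it tells us nothing about relationships among taxa.
Only Gamma, Theta, and Zeta show the derived state 'present' for Character 2, supporting them as a clade.
Character 3 (derived state 'present') is unique to Theta (autapomorphy; uninformative for grouping).
Only Gamma and Zeta show the derived state 'absent' for Character 4, supporting them as a clade.
Most parsimonious ingroup topology: (Eta,(Theta,(Zeta,Gamma))).
Gamma and Zeta form a cherry on this tree, so they are sister taxa.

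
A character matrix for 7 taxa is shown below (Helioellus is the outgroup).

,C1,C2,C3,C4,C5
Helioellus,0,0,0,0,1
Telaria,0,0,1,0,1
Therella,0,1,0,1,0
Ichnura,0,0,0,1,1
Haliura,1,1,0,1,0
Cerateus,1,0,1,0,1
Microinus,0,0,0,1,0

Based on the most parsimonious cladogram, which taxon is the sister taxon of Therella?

Character polarity is set by the outgroup: the derived state is whichever differs from the outgroup's state, so for C5 the derived state is '0', and for the remaining characters it is '1'.
C1 groups Cerateus and Haliura, which is incompatible with the clades supported by the remaining characters; treating it as convergent (homoplasy) costs fewer steps than any alternative tree.
C2 (derived state '1') is shared by Haliura and Therella — a synapomorphy uniting that clade.
C3 (derived state '1') is shared by Cerateus and Telaria — a synapomorphy uniting that clade.
C4 (derived state '1') is shared by Haliura, Ichnura, Microinus, and Therella — a synapomorphy uniting that clade.
C5: derived state '0' in Haliura, Microinus, and Therella only — synapomorphy for {Haliura, Microinus, Therella}.
Most parsimonious ingroup topology: ((Telaria,Cerateus),(((Therella,Haliura),Microinus),Ichnura)).
Therella and Haliura form a cherry on this tree, so they are sister taxa.

Haliura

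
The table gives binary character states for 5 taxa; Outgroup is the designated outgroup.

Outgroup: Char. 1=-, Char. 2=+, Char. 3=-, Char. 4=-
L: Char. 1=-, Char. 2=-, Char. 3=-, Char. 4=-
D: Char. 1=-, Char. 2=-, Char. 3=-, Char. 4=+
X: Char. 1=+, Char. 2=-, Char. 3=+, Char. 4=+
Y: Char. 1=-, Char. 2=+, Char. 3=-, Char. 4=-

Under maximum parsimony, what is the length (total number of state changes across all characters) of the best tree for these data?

4

Character polarity is set by the outgroup: the derived state is whichever differs from the outgroup's state, so for Char. 2 the derived state is '-', and for the remaining characters it is '+'.
Char. 1 (derived state '+') is unique to X (autapomorphy; uninformative for grouping).
Only D, L, and X show the derived state '-' for Char. 2, supporting them as a clade.
Char. 3 (derived state '+') is unique to X (autapomorphy; uninformative for grouping).
Char. 4: derived state '+' in D and X only — synapomorphy for {D, X}.
Most parsimonious ingroup topology: ((L,(D,X)),Y).
Changes per character on this tree: Char. 1: 1; Char. 2: 1; Char. 3: 1; Char. 4: 1.
Total = 4.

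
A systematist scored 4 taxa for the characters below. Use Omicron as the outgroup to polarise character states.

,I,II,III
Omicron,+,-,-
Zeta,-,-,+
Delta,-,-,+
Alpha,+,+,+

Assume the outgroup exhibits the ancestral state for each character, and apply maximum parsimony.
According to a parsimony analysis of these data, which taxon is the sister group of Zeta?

Delta

Character polarity is set by the outgroup: the derived state is whichever differs from the outgroup's state, so for I the derived state is '-', and for the remaining characters it is '+'.
Only Delta and Zeta show the derived state '-' for I, supporting them as a clade.
II: derived state '+' in Alpha only — an autapomorphy, so it tells us nothing about relationships among taxa.
All ingroup taxa share the derived state '+' for III; it defines the ingroup but does not resolve relationships within it.
Most parsimonious ingroup topology: ((Zeta,Delta),Alpha).
Zeta and Delta form a cherry on this tree, so they are sister taxa.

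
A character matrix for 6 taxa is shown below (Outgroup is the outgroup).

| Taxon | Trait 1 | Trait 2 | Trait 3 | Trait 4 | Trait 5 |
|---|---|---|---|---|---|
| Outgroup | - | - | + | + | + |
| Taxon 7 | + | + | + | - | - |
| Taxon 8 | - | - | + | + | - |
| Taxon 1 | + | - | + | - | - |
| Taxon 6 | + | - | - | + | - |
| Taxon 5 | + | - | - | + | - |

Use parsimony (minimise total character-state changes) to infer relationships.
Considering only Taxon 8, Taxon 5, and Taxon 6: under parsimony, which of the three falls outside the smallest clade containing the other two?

Taxon 8

Character polarity is set by the outgroup: the derived state is whichever differs from the outgroup's state, so for Trait 3, Trait 4, Trait 5 the derived state is '-', and for the remaining characters it is '+'.
Trait 1 (derived state '+') is shared by Taxon 1, Taxon 5, Taxon 6, and Taxon 7 — a synapomorphy uniting that clade.
Trait 2: derived state '+' in Taxon 7 only — an autapomorphy, so it tells us nothing about relationships among taxa.
Trait 3: derived state '-' in Taxon 5 and Taxon 6 only — synapomorphy for {Taxon 5, Taxon 6}.
Trait 4 (derived state '-') is shared by Taxon 1 and Taxon 7 — a synapomorphy uniting that clade.
Trait 5 (derived state '-') is shared by all ingroup taxa — unites the whole ingroup.
Most parsimonious ingroup topology: (((Taxon 7,Taxon 1),(Taxon 6,Taxon 5)),Taxon 8).
Taxon 6 and Taxon 5 share a more recent common ancestor with each other than either does with Taxon 8, so Taxon 8 is the least closely related of the three.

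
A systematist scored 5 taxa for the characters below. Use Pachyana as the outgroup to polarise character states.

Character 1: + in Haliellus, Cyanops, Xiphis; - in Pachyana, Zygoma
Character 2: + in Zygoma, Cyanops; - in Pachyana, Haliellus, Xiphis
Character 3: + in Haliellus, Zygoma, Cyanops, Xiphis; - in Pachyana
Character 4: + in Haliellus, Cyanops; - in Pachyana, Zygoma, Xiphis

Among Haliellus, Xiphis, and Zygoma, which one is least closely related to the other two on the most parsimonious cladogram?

The outgroup has state '-' for every character, so '+' is the derived state throughout.
Character 1 (derived state '+') is shared by Cyanops, Haliellus, and Xiphis — a synapomorphy uniting that clade.
Character 2 (state '+') occurs in Cyanops and Zygoma but conflicts with the nesting implied by the other characters — most parsimoniously interpreted as homoplasy.
All ingroup taxa share the derived state '+' for Character 3; it defines the ingroup but does not resolve relationships within it.
Character 4 (derived state '+') is shared by Cyanops and Haliellus — a synapomorphy uniting that clade.
Most parsimonious ingroup topology: (((Haliellus,Cyanops),Xiphis),Zygoma).
Xiphis and Haliellus share a more recent common ancestor with each other than either does with Zygoma, so Zygoma is the least closely related of the three.

Zygoma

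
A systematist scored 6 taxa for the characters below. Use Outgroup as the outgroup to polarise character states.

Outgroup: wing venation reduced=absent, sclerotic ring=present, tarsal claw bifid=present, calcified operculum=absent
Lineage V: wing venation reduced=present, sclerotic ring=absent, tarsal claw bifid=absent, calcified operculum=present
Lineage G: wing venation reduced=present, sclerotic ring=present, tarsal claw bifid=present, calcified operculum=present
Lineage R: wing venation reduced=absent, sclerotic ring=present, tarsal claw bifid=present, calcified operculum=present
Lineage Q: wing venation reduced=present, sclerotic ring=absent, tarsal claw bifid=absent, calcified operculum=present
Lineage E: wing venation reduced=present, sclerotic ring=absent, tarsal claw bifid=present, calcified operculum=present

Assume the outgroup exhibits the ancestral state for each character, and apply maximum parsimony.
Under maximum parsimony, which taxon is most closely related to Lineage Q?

Lineage V

Character polarity is set by the outgroup: the derived state is whichever differs from the outgroup's state, so for sclerotic ring, tarsal claw bifid the derived state is 'absent', and for the remaining characters it is 'present'.
wing venation reduced: derived state 'present' in Lineage E, Lineage G, Lineage Q, and Lineage V only — synapomorphy for {Lineage E, Lineage G, Lineage Q, Lineage V}.
Only Lineage E, Lineage Q, and Lineage V show the derived state 'absent' for sclerotic ring, supporting them as a clade.
Only Lineage Q and Lineage V show the derived state 'absent' for tarsal claw bifid, supporting them as a clade.
All ingroup taxa share the derived state 'present' for calcified operculum; it defines the ingroup but does not resolve relationships within it.
Most parsimonious ingroup topology: ((((Lineage V,Lineage Q),Lineage E),Lineage G),Lineage R).
Lineage Q and Lineage V form a cherry on this tree, so they are sister taxa.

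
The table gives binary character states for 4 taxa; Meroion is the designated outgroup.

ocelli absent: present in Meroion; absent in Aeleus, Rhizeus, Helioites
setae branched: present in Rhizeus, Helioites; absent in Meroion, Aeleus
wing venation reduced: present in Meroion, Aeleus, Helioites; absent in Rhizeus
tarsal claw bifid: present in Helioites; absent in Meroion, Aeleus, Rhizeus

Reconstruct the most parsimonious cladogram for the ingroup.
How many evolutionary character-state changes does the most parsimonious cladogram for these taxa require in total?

Character polarity is set by the outgroup: the derived state is whichever differs from the outgroup's state, so for ocelli absent, wing venation reduced the derived state is 'absent', and for the remaining characters it is 'present'.
ocelli absent (derived state 'absent') is shared by all ingroup taxa — unites the whole ingroup.
setae branched (derived state 'present') is shared by Helioites and Rhizeus — a synapomorphy uniting that clade.
wing venation reduced (derived state 'absent') is unique to Rhizeus (autapomorphy; uninformative for grouping).
tarsal claw bifid (derived state 'present') is unique to Helioites (autapomorphy; uninformative for grouping).
Most parsimonious ingroup topology: (Aeleus,(Rhizeus,Helioites)).
Changes per character on this tree: ocelli absent: 1; setae branched: 1; wing venation reduced: 1; tarsal claw bifid: 1.
Total = 4.

4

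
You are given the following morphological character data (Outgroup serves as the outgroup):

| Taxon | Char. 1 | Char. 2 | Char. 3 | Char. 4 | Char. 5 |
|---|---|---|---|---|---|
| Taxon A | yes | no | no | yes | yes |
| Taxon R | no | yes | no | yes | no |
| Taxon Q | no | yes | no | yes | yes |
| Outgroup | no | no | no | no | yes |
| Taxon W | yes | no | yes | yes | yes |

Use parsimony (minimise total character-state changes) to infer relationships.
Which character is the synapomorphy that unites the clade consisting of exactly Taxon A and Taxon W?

Character polarity is set by the outgroup: the derived state is whichever differs from the outgroup's state, so for Char. 5 the derived state is 'no', and for the remaining characters it is 'yes'.
Char. 1: derived state 'yes' in Taxon A and Taxon W only — synapomorphy for {Taxon A, Taxon W}.
Char. 2 (derived state 'yes') is shared by Taxon Q and Taxon R — a synapomorphy uniting that clade.
Char. 3: derived state 'yes' in Taxon W only — an autapomorphy, so it tells us nothing about relationships among taxa.
Char. 4 (derived state 'yes') is shared by all ingroup taxa — unites the whole ingroup.
Char. 5: derived state 'no' in Taxon R only — an autapomorphy, so it tells us nothing about relationships among taxa.
Most parsimonious ingroup topology: ((Taxon A,Taxon W),(Taxon R,Taxon Q)).
The clade {Taxon A, Taxon W} is supported by Char. 1: its derived state 'yes' occurs in exactly those taxa and in no other taxon (including the outgroup).

Char. 1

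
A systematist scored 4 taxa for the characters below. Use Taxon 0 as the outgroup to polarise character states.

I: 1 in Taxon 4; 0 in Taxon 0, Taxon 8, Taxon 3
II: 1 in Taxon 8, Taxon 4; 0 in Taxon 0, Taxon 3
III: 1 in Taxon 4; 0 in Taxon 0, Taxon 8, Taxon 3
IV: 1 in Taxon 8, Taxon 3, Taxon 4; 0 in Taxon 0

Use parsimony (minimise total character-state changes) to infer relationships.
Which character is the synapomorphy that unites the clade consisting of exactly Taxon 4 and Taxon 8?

The outgroup has state '0' for every character, so '1' is the derived state throughout.
I (derived state '1') is unique to Taxon 4 (autapomorphy; uninformative for grouping).
II: derived state '1' in Taxon 4 and Taxon 8 only — synapomorphy for {Taxon 4, Taxon 8}.
III (derived state '1') is unique to Taxon 4 (autapomorphy; uninformative for grouping).
All ingroup taxa share the derived state '1' for IV; it defines the ingroup but does not resolve relationships within it.
Most parsimonious ingroup topology: ((Taxon 8,Taxon 4),Taxon 3).
The clade {Taxon 4, Taxon 8} is supported by II: its derived state '1' occurs in exactly those taxa and in no other taxon (including the outgroup).

II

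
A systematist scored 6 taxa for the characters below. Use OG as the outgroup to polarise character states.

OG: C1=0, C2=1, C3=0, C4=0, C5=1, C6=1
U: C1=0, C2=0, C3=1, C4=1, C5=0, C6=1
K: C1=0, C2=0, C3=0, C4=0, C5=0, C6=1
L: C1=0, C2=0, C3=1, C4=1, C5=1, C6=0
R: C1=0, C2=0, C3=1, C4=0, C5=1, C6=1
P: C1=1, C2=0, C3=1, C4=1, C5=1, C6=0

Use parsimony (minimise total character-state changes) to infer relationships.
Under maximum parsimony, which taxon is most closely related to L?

Character polarity is set by the outgroup: the derived state is whichever differs from the outgroup's state, so for C2, C5, C6 the derived state is '0', and for the remaining characters it is '1'.
C1 (derived state '1') is unique to P (autapomorphy; uninformative for grouping).
C2 (derived state '0') is shared by all ingroup taxa — unites the whole ingroup.
Only L, P, R, and U show the derived state '1' for C3, supporting them as a clade.
Only L, P, and U show the derived state '1' for C4, supporting them as a clade.
C5 groups K and U, which is incompatible with the clades supported by the remaining characters; treating it as convergent (homoplasy) costs fewer steps than any alternative tree.
C6: derived state '0' in L and P only — synapomorphy for {L, P}.
Most parsimonious ingroup topology: (((U,(L,P)),R),K).
L and P form a cherry on this tree, so they are sister taxa.

P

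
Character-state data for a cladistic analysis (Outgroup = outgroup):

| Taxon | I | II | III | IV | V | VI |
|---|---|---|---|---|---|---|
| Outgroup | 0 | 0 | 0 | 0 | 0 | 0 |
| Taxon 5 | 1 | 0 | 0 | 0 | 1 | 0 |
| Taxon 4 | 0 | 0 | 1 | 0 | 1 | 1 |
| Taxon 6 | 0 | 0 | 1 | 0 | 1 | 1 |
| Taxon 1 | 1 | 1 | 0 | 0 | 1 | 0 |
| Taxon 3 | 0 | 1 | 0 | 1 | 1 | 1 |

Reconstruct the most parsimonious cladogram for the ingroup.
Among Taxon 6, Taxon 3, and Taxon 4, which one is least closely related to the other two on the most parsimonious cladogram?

The outgroup has state '0' for every character, so '1' is the derived state throughout.
I: derived state '1' in Taxon 1 and Taxon 5 only — synapomorphy for {Taxon 1, Taxon 5}.
II groups Taxon 1 and Taxon 3, which is incompatible with the clades supported by the remaining characters; treating it as convergent (homoplasy) costs fewer steps than any alternative tree.
Only Taxon 4 and Taxon 6 show the derived state '1' for III, supporting them as a clade.
IV: derived state '1' in Taxon 3 only — an autapomorphy, so it tells us nothing about relationships among taxa.
All ingroup taxa share the derived state '1' for V; it defines the ingroup but does not resolve relationships within it.
VI: derived state '1' in Taxon 3, Taxon 4, and Taxon 6 only — synapomorphy for {Taxon 3, Taxon 4, Taxon 6}.
Most parsimonious ingroup topology: ((Taxon 5,Taxon 1),((Taxon 4,Taxon 6),Taxon 3)).
Taxon 4 and Taxon 6 share a more recent common ancestor with each other than either does with Taxon 3, so Taxon 3 is the least closely related of the three.

Taxon 3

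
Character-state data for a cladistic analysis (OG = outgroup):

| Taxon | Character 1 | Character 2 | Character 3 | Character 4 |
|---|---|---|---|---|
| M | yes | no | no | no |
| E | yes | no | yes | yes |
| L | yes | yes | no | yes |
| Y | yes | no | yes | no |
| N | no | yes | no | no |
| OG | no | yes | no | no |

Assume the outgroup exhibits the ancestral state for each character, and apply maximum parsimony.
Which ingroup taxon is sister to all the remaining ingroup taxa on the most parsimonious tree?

N

Character polarity is set by the outgroup: the derived state is whichever differs from the outgroup's state, so for Character 2 the derived state is 'no', and for the remaining characters it is 'yes'.
Character 1 (derived state 'yes') is shared by E, L, M, and Y — a synapomorphy uniting that clade.
Only E, M, and Y show the derived state 'no' for Character 2, supporting them as a clade.
Character 3: derived state 'yes' in E and Y only — synapomorphy for {E, Y}.
Character 4 (state 'yes') occurs in E and L but conflicts with the nesting implied by the other characters — most parsimoniously interpreted as homoplasy.
Most parsimonious ingroup topology: ((((E,Y),M),L),N).
N is sister to the clade containing all other ingroup taxa, so it is the earliest-diverging (most basal) ingroup lineage.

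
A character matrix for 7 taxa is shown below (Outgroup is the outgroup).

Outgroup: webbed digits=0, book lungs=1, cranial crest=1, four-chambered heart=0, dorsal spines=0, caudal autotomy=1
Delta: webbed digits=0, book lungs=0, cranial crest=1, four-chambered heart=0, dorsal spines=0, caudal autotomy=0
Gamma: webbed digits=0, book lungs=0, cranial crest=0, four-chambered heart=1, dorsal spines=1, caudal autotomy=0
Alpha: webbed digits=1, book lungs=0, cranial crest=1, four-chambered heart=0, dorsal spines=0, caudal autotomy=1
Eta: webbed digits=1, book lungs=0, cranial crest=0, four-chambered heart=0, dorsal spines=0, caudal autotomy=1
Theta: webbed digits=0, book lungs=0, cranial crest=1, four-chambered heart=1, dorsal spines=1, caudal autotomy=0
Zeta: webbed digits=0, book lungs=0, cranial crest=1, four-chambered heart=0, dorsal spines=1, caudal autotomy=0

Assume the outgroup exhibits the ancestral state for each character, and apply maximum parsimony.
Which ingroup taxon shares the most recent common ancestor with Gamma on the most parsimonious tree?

Character polarity is set by the outgroup: the derived state is whichever differs from the outgroup's state, so for book lungs, cranial crest, caudal autotomy the derived state is '0', and for the remaining characters it is '1'.
webbed digits: derived state '1' in Alpha and Eta only — synapomorphy for {Alpha, Eta}.
All ingroup taxa share the derived state '0' for book lungs; it defines the ingroup but does not resolve relationships within it.
cranial crest groups Eta and Gamma, which is incompatible with the clades supported by the remaining characters; treating it as convergent (homoplasy) costs fewer steps than any alternative tree.
four-chambered heart: derived state '1' in Gamma and Theta only — synapomorphy for {Gamma, Theta}.
Only Gamma, Theta, and Zeta show the derived state '1' for dorsal spines, supporting them as a clade.
caudal autotomy: derived state '0' in Delta, Gamma, Theta, and Zeta only — synapomorphy for {Delta, Gamma, Theta, Zeta}.
Most parsimonious ingroup topology: ((Delta,((Gamma,Theta),Zeta)),(Alpha,Eta)).
Gamma and Theta form a cherry on this tree, so they are sister taxa.

Theta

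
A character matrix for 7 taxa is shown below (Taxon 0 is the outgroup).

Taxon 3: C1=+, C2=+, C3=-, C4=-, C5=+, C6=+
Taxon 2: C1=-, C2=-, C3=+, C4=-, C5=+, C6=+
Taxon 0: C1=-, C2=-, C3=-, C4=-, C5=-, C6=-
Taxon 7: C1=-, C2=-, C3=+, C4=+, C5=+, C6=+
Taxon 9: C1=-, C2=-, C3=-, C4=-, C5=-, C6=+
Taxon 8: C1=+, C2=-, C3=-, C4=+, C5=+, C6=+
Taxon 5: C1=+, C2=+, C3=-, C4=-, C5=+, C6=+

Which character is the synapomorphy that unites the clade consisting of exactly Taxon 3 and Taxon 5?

C2

The outgroup has state '-' for every character, so '+' is the derived state throughout.
C1: derived state '+' in Taxon 3, Taxon 5, and Taxon 8 only — synapomorphy for {Taxon 3, Taxon 5, Taxon 8}.
C2 (derived state '+') is shared by Taxon 3 and Taxon 5 — a synapomorphy uniting that clade.
Only Taxon 2 and Taxon 7 show the derived state '+' for C3, supporting them as a clade.
C4 groups Taxon 7 and Taxon 8, which is incompatible with the clades supported by the remaining characters; treating it as convergent (homoplasy) costs fewer steps than any alternative tree.
Only Taxon 2, Taxon 3, Taxon 5, Taxon 7, and Taxon 8 show the derived state '+' for C5, supporting them as a clade.
All ingroup taxa share the derived state '+' for C6; it defines the ingroup but does not resolve relationships within it.
Most parsimonious ingroup topology: (((Taxon 2,Taxon 7),((Taxon 5,Taxon 3),Taxon 8)),Taxon 9).
The clade {Taxon 3, Taxon 5} is supported by C2: its derived state '+' occurs in exactly those taxa and in no other taxon (including the outgroup).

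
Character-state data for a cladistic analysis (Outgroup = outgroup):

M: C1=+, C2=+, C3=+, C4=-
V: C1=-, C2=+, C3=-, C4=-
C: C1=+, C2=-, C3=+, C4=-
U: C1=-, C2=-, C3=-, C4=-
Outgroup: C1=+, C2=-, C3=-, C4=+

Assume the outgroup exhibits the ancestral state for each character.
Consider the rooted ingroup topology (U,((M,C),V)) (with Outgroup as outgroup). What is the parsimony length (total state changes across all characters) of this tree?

Map each character onto (U,((M,C),V)) (rooted by Outgroup) and count the minimum state changes it requires (Fitch parsimony):
C1: 2; C2: 2; C3: 1; C4: 1.
Total tree length = 6.

6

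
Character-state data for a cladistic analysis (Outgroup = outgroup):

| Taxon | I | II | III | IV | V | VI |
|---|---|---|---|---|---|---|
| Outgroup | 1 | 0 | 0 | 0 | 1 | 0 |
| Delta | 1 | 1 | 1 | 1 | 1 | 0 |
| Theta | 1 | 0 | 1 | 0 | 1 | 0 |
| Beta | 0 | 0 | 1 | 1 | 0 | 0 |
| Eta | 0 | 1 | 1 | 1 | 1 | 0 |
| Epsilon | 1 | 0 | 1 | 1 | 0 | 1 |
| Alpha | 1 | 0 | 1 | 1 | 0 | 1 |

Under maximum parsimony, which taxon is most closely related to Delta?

Eta

Character polarity is set by the outgroup: the derived state is whichever differs from the outgroup's state, so for I, V the derived state is '0', and for the remaining characters it is '1'.
I groups Beta and Eta, which is incompatible with the clades supported by the remaining characters; treating it as convergent (homoplasy) costs fewer steps than any alternative tree.
II: derived state '1' in Delta and Eta only — synapomorphy for {Delta, Eta}.
III (derived state '1') is shared by all ingroup taxa — unites the whole ingroup.
IV: derived state '1' in Alpha, Beta, Delta, Epsilon, and Eta only — synapomorphy for {Alpha, Beta, Delta, Epsilon, Eta}.
Only Alpha, Beta, and Epsilon show the derived state '0' for V, supporting them as a clade.
VI: derived state '1' in Alpha and Epsilon only — synapomorphy for {Alpha, Epsilon}.
Most parsimonious ingroup topology: (((Delta,Eta),(Beta,(Epsilon,Alpha))),Theta).
Delta and Eta form a cherry on this tree, so they are sister taxa.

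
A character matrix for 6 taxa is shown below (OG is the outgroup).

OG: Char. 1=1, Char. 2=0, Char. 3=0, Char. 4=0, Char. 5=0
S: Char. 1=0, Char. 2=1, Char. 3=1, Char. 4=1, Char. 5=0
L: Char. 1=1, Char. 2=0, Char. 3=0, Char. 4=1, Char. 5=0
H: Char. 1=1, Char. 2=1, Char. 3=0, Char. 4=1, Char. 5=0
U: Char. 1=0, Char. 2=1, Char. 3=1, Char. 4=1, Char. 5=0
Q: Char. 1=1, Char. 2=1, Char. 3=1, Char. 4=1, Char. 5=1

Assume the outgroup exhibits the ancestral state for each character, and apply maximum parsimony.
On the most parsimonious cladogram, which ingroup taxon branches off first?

L

Character polarity is set by the outgroup: the derived state is whichever differs from the outgroup's state, so for Char. 1 the derived state is '0', and for the remaining characters it is '1'.
Char. 1 (derived state '0') is shared by S and U — a synapomorphy uniting that clade.
Char. 2: derived state '1' in H, Q, S, and U only — synapomorphy for {H, Q, S, U}.
Char. 3: derived state '1' in Q, S, and U only — synapomorphy for {Q, S, U}.
Char. 4 (derived state '1') is shared by all ingroup taxa — unites the whole ingroup.
Char. 5: derived state '1' in Q only — an autapomorphy, so it tells us nothing about relationships among taxa.
Most parsimonious ingroup topology: ((((S,U),Q),H),L).
L is sister to the clade containing all other ingroup taxa, so it is the earliest-diverging (most basal) ingroup lineage.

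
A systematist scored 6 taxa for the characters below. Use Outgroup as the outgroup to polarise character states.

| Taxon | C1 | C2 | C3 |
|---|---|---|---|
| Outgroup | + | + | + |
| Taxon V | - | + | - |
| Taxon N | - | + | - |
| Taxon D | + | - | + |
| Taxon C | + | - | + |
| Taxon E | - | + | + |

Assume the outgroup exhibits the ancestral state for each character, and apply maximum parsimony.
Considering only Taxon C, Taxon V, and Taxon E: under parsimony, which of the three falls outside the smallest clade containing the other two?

The outgroup has state '+' for every character, so '-' is the derived state throughout.
C1 (derived state '-') is shared by Taxon E, Taxon N, and Taxon V — a synapomorphy uniting that clade.
C2: derived state '-' in Taxon C and Taxon D only — synapomorphy for {Taxon C, Taxon D}.
C3: derived state '-' in Taxon N and Taxon V only — synapomorphy for {Taxon N, Taxon V}.
Most parsimonious ingroup topology: (((Taxon V,Taxon N),Taxon E),(Taxon D,Taxon C)).
Taxon E and Taxon V share a more recent common ancestor with each other than either does with Taxon C, so Taxon C is the least closely related of the three.

Taxon C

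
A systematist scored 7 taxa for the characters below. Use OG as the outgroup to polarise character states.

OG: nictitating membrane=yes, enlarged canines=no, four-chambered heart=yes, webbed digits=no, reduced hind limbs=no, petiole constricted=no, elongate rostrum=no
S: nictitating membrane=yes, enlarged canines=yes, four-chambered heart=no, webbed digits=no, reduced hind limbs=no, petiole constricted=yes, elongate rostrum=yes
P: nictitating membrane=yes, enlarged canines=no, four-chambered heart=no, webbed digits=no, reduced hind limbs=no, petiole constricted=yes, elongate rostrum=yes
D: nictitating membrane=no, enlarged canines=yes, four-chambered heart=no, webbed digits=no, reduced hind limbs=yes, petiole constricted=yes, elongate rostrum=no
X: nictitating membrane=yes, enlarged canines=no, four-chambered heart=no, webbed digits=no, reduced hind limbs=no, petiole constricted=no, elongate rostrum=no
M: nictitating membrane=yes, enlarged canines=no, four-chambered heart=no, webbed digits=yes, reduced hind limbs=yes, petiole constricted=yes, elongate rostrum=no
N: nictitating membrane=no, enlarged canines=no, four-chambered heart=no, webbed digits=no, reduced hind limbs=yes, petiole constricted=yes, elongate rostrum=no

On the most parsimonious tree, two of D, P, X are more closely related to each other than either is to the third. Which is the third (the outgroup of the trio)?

Character polarity is set by the outgroup: the derived state is whichever differs from the outgroup's state, so for nictitating membrane, four-chambered heart the derived state is 'no', and for the remaining characters it is 'yes'.
nictitating membrane (derived state 'no') is shared by D and N — a synapomorphy uniting that clade.
enlarged canines groups D and S, which is incompatible with the clades supported by the remaining characters; treating it as convergent (homoplasy) costs fewer steps than any alternative tree.
All ingroup taxa share the derived state 'no' for four-chambered heart; it defines the ingroup but does not resolve relationships within it.
webbed digits (derived state 'yes') is unique to M (autapomorphy; uninformative for grouping).
reduced hind limbs (derived state 'yes') is shared by D, M, and N — a synapomorphy uniting that clade.
petiole constricted (derived state 'yes') is shared by D, M, N, P, and S — a synapomorphy uniting that clade.
Only P and S show the derived state 'yes' for elongate rostrum, supporting them as a clade.
Most parsimonious ingroup topology: (((S,P),((D,N),M)),X).
P and D share a more recent common ancestor with each other than either does with X, so X is the least closely related of the three.

X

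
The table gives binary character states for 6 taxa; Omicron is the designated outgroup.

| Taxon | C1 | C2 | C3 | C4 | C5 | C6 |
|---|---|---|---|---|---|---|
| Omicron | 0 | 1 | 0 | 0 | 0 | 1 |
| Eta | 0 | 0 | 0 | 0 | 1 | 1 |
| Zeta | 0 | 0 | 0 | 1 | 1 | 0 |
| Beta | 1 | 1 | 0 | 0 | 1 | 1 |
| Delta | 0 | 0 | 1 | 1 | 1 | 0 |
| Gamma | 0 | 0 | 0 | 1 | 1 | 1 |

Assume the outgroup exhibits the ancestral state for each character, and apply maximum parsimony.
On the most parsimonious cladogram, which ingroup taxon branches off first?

Beta

Character polarity is set by the outgroup: the derived state is whichever differs from the outgroup's state, so for C2, C6 the derived state is '0', and for the remaining characters it is '1'.
C1 (derived state '1') is unique to Beta (autapomorphy; uninformative for grouping).
C2 (derived state '0') is shared by Delta, Eta, Gamma, and Zeta — a synapomorphy uniting that clade.
C3 (derived state '1') is unique to Delta (autapomorphy; uninformative for grouping).
C4 (derived state '1') is shared by Delta, Gamma, and Zeta — a synapomorphy uniting that clade.
All ingroup taxa share the derived state '1' for C5; it defines the ingroup but does not resolve relationships within it.
C6: derived state '0' in Delta and Zeta only — synapomorphy for {Delta, Zeta}.
Most parsimonious ingroup topology: ((Eta,((Zeta,Delta),Gamma)),Beta).
Beta is sister to the clade containing all other ingroup taxa, so it is the earliest-diverging (most basal) ingroup lineage.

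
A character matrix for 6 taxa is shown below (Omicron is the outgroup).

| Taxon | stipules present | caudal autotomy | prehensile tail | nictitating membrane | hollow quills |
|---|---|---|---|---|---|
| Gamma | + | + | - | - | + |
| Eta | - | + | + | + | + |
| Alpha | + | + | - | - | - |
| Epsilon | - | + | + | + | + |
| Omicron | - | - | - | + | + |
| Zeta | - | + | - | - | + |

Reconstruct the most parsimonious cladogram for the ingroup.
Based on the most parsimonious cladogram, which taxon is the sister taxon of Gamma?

Alpha

Character polarity is set by the outgroup: the derived state is whichever differs from the outgroup's state, so for nictitating membrane, hollow quills the derived state is '-', and for the remaining characters it is '+'.
stipules present (derived state '+') is shared by Alpha and Gamma — a synapomorphy uniting that clade.
caudal autotomy (derived state '+') is shared by all ingroup taxa — unites the whole ingroup.
Only Epsilon and Eta show the derived state '+' for prehensile tail, supporting them as a clade.
nictitating membrane (derived state '-') is shared by Alpha, Gamma, and Zeta — a synapomorphy uniting that clade.
hollow quills (derived state '-') is unique to Alpha (autapomorphy; uninformative for grouping).
Most parsimonious ingroup topology: ((Epsilon,Eta),((Alpha,Gamma),Zeta)).
Gamma and Alpha form a cherry on this tree, so they are sister taxa.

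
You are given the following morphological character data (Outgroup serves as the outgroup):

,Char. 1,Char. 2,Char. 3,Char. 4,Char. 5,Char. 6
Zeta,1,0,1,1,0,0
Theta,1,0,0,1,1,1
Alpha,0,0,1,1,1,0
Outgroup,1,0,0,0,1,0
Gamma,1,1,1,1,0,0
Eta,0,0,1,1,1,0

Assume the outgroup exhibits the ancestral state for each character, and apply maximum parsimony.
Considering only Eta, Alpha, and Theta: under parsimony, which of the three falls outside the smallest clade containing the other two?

Character polarity is set by the outgroup: the derived state is whichever differs from the outgroup's state, so for Char. 1, Char. 5 the derived state is '0', and for the remaining characters it is '1'.
Char. 1: derived state '0' in Alpha and Eta only — synapomorphy for {Alpha, Eta}.
Char. 2: derived state '1' in Gamma only — an autapomorphy, so it tells us nothing about relationships among taxa.
Char. 3 (derived state '1') is shared by Alpha, Eta, Gamma, and Zeta — a synapomorphy uniting that clade.
All ingroup taxa share the derived state '1' for Char. 4; it defines the ingroup but does not resolve relationships within it.
Only Gamma and Zeta show the derived state '0' for Char. 5, supporting them as a clade.
Char. 6: derived state '1' in Theta only — an autapomorphy, so it tells us nothing about relationships among taxa.
Most parsimonious ingroup topology: (((Zeta,Gamma),(Alpha,Eta)),Theta).
Alpha and Eta share a more recent common ancestor with each other than either does with Theta, so Theta is the least closely related of the three.

Theta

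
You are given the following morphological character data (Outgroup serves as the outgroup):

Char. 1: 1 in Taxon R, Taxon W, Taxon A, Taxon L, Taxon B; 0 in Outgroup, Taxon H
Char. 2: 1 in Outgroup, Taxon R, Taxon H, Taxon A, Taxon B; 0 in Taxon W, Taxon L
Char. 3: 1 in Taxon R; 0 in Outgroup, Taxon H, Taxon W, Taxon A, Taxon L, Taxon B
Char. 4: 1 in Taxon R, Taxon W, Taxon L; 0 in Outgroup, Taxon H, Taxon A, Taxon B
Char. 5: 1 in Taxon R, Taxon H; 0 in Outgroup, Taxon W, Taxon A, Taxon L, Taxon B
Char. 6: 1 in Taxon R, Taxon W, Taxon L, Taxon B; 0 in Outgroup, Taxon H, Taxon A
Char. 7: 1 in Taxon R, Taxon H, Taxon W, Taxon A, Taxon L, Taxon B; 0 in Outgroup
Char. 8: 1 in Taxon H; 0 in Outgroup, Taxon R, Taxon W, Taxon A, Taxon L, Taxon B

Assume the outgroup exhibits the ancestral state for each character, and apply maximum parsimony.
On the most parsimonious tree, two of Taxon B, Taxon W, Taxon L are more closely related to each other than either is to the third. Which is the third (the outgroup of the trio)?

Character polarity is set by the outgroup: the derived state is whichever differs from the outgroup's state, so for Char. 2 the derived state is '0', and for the remaining characters it is '1'.
Char. 1: derived state '1' in Taxon A, Taxon B, Taxon L, Taxon R, and Taxon W only — synapomorphy for {Taxon A, Taxon B, Taxon L, Taxon R, Taxon W}.
Char. 2: derived state '0' in Taxon L and Taxon W only — synapomorphy for {Taxon L, Taxon W}.
Char. 3 (derived state '1') is unique to Taxon R (autapomorphy; uninformative for grouping).
Char. 4: derived state '1' in Taxon L, Taxon R, and Taxon W only — synapomorphy for {Taxon L, Taxon R, Taxon W}.
Char. 5 groups Taxon H and Taxon R, which is incompatible with the clades supported by the remaining characters; treating it as convergent (homoplasy) costs fewer steps than any alternative tree.
Char. 6: derived state '1' in Taxon B, Taxon L, Taxon R, and Taxon W only — synapomorphy for {Taxon B, Taxon L, Taxon R, Taxon W}.
All ingroup taxa share the derived state '1' for Char. 7; it defines the ingroup but does not resolve relationships within it.
Char. 8: derived state '1' in Taxon H only — an autapomorphy, so it tells us nothing about relationships among taxa.
Most parsimonious ingroup topology: ((((Taxon R,(Taxon W,Taxon L)),Taxon B),Taxon A),Taxon H).
Taxon L and Taxon W share a more recent common ancestor with each other than either does with Taxon B, so Taxon B is the least closely related of the three.

Taxon B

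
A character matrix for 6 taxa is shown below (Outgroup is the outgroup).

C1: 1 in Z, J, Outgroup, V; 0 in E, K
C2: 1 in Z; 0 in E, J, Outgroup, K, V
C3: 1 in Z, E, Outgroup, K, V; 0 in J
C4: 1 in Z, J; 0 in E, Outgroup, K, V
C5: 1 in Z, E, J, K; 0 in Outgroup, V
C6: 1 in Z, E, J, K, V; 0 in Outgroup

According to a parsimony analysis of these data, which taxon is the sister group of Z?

Character polarity is set by the outgroup: the derived state is whichever differs from the outgroup's state, so for C1, C3 the derived state is '0', and for the remaining characters it is '1'.
Only E and K show the derived state '0' for C1, supporting them as a clade.
C2: derived state '1' in Z only — an autapomorphy, so it tells us nothing about relationships among taxa.
C3: derived state '0' in J only — an autapomorphy, so it tells us nothing about relationships among taxa.
C4 (derived state '1') is shared by J and Z — a synapomorphy uniting that clade.
C5 (derived state '1') is shared by E, J, K, and Z — a synapomorphy uniting that clade.
All ingroup taxa share the derived state '1' for C6; it defines the ingroup but does not resolve relationships within it.
Most parsimonious ingroup topology: (((E,K),(J,Z)),V).
Z and J form a cherry on this tree, so they are sister taxa.

J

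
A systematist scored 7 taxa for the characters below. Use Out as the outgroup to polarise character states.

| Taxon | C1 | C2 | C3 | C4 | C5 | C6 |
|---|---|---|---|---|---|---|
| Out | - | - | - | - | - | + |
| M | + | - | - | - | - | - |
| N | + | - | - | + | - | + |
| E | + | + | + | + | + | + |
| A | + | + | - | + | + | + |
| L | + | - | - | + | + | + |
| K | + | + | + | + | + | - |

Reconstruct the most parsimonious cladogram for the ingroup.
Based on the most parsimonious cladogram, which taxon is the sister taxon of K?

Character polarity is set by the outgroup: the derived state is whichever differs from the outgroup's state, so for C6 the derived state is '-', and for the remaining characters it is '+'.
C1 (derived state '+') is shared by all ingroup taxa — unites the whole ingroup.
C2 (derived state '+') is shared by A, E, and K — a synapomorphy uniting that clade.
C3: derived state '+' in E and K only — synapomorphy for {E, K}.
C4: derived state '+' in A, E, K, L, and N only — synapomorphy for {A, E, K, L, N}.
C5: derived state '+' in A, E, K, and L only — synapomorphy for {A, E, K, L}.
C6 (state '-') occurs in K and M but conflicts with the nesting implied by the other characters — most parsimoniously interpreted as homoplasy.
Most parsimonious ingroup topology: (M,(N,(((E,K),A),L))).
K and E form a cherry on this tree, so they are sister taxa.

E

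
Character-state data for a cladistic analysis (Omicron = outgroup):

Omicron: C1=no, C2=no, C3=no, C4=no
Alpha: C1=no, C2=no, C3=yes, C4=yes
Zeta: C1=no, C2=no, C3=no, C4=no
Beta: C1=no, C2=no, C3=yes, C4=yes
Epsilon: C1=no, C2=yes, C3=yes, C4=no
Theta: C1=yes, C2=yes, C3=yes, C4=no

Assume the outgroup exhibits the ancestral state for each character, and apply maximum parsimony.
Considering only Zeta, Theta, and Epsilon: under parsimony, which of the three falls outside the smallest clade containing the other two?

The outgroup has state 'no' for every character, so 'yes' is the derived state throughout.
C1 (derived state 'yes') is unique to Theta (autapomorphy; uninformative for grouping).
C2 (derived state 'yes') is shared by Epsilon and Theta — a synapomorphy uniting that clade.
C3: derived state 'yes' in Alpha, Beta, Epsilon, and Theta only — synapomorphy for {Alpha, Beta, Epsilon, Theta}.
Only Alpha and Beta show the derived state 'yes' for C4, supporting them as a clade.
Most parsimonious ingroup topology: (((Alpha,Beta),(Epsilon,Theta)),Zeta).
Theta and Epsilon share a more recent common ancestor with each other than either does with Zeta, so Zeta is the least closely related of the three.

Zeta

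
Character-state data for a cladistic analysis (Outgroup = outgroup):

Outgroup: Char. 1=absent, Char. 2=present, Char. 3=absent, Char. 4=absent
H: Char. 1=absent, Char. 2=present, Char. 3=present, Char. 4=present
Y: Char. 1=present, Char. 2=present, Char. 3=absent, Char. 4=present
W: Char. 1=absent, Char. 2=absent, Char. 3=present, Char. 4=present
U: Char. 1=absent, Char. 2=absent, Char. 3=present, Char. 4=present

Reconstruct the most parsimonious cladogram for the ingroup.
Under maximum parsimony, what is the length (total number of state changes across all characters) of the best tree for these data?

4

Character polarity is set by the outgroup: the derived state is whichever differs from the outgroup's state, so for Char. 2 the derived state is 'absent', and for the remaining characters it is 'present'.
Char. 1 (derived state 'present') is unique to Y (autapomorphy; uninformative for grouping).
Only U and W show the derived state 'absent' for Char. 2, supporting them as a clade.
Char. 3: derived state 'present' in H, U, and W only — synapomorphy for {H, U, W}.
All ingroup taxa share the derived state 'present' for Char. 4; it defines the ingroup but does not resolve relationships within it.
Most parsimonious ingroup topology: ((H,(W,U)),Y).
Changes per character on this tree: Char. 1: 1; Char. 2: 1; Char. 3: 1; Char. 4: 1.
Total = 4.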